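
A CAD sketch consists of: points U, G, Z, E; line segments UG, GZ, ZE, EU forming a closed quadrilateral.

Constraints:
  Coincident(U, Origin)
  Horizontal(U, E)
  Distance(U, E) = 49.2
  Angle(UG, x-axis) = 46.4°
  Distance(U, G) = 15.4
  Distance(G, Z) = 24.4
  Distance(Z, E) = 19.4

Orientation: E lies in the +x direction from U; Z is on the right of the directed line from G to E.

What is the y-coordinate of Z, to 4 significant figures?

-3.513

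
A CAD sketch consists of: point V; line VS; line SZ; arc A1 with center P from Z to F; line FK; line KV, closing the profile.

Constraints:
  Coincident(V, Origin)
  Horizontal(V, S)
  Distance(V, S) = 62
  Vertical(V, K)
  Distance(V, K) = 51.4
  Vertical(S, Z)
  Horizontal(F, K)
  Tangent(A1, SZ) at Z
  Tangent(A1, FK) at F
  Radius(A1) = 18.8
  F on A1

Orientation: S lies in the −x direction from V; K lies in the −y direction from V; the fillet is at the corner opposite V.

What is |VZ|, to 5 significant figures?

70.048

V is at the origin; V and S share the same y with |VS| = 62.0 and S on the −x side, so S = (-62.000, 0.0000). VK is vertical with |VK| = 51.4 and K on the −y side, so K = (0.0000, -51.400). The virtual corner opposite V is at (-62.000, -51.400). Since A1 is tangent to SZ there, PZ ⟂ SZ and A1 meets FK tangentially, so PF is at right angles to FK, with radius 18.8, so the center P sits 18.8 in from both sides at P = (-43.200, -32.600). That places the tangent points at Z = (-62.000, -32.600) on SZ and F = (-43.200, -51.400) on FK. Then |VZ| = |Z − V| = 70.048.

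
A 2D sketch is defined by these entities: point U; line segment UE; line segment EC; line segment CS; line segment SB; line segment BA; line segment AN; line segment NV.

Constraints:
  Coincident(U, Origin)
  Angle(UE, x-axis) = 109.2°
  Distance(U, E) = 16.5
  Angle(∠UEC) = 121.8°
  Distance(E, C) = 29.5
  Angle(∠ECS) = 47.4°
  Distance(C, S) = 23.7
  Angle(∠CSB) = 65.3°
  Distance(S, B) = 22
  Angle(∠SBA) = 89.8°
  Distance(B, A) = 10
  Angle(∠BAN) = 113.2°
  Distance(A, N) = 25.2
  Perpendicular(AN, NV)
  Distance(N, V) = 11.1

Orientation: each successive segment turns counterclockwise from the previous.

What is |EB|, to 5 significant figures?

5.7277

U is at the origin; UE runs at 109.2° with length 16.5, so E = (-5.4263, 15.582). ∠UEC = 121.8° gives EC at 167.40° from the x-axis; with |EC| = 29.5, C = (-34.216, 22.017). ∠ECS = 47.4° gives CS at -60.000° from the x-axis; with |CS| = 23.7, S = (-22.366, 1.4926). ∠CSB = 65.3° gives SB at 54.700° from the x-axis; with |SB| = 22.0, B = (-9.6530, 19.448). Then |EB| = |B − E| = 5.7277.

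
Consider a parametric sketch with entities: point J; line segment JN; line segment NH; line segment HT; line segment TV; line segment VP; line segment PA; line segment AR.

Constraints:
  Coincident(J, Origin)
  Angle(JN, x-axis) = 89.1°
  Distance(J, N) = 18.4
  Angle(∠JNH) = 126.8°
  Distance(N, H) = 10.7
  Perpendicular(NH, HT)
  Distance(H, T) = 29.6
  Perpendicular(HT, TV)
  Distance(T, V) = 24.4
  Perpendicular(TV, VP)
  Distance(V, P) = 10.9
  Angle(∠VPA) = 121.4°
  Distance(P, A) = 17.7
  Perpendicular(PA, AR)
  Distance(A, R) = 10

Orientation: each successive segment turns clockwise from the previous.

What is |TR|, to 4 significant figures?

12.28

J is at the origin; JN runs at 89.1° with length 18.4, so N = (0.2890, 18.40). ∠JNH = 126.8° gives NH at 35.90° from the x-axis; with |NH| = 10.7, H = (8.956, 24.67). The perpendicularity gives HT at right angles to NH, so HT runs at -54.10°; with |HT| = 29.6, T = (26.31, 0.6947). HT ⟂ TV, so TV runs at -144.1°; with |TV| = 24.4, V = (6.548, -13.61). TV is perpendicular to VP, so VP runs at 125.9°; with |VP| = 10.9, P = (0.1566, -4.783). ∠VPA = 121.4° gives PA at 67.30° from the x-axis; with |PA| = 17.7, A = (6.987, 11.55). The perpendicularity gives AR at right angles to PA, so AR runs at -22.70°; with |AR| = 10.0, R = (16.21, 7.687). Then |TR| = |R − T| = 12.28.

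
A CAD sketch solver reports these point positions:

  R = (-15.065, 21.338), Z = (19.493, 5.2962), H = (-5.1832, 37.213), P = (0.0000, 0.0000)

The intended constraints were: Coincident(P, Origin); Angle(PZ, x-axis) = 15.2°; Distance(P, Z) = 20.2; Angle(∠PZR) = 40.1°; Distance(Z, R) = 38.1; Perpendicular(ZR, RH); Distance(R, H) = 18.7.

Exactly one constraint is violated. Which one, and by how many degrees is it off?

Perpendicular(ZR, RH) — off by 7.00°.

P = (0.00, 0.00) ✓; PZ at 15.20° ✓; |PZ| = 20.20 ✓; ∠PZR = 40.10° ✓; |ZR| = 38.10 ✓; ∠(ZR, RH) = 97.00° ✗; |RH| = 18.70 ✓.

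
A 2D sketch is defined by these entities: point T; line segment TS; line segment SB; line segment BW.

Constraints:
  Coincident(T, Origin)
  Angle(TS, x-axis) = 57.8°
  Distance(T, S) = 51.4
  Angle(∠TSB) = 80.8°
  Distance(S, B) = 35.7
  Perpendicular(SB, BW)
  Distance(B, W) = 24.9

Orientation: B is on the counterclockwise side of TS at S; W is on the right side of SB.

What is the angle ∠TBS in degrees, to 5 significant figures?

61.558°

T is at the origin; TS runs at 57.8° with length 51.4, so S = 51.4·(cos 57.8°, sin 57.8°) = (27.390, 43.494). ∠TSB = 80.8°, so SB runs at 57.8° + (180° − 80.8°) = 157.00° from the x-axis; with |SB| = 35.7, B = S + 35.7·(cos 157.00°, sin 157.00°) = (-5.4722, 57.443). Then cos ∠TBS = BT·BS / (|BT||BS|), giving 61.558°.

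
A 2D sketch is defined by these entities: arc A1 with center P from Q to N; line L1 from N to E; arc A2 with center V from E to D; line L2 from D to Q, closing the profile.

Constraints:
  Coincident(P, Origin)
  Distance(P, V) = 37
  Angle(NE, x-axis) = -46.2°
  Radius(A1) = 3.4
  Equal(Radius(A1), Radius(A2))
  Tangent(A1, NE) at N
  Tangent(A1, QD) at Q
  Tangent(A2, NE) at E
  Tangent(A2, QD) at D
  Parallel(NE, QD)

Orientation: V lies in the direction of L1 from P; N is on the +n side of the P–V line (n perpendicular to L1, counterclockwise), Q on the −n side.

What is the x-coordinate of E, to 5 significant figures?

28.063

Tangency of A1 to both parallel lines with radius 3.4 puts N and Q at P ± 3.4·n: N = (2.4540, 2.3533), Q = (-2.4540, -2.3533). Equal radii place E and D the same way about V: E = V + 3.4·n = (28.063, -24.352), D = V − 3.4·n = (23.155, -29.058). So E.x = 28.063.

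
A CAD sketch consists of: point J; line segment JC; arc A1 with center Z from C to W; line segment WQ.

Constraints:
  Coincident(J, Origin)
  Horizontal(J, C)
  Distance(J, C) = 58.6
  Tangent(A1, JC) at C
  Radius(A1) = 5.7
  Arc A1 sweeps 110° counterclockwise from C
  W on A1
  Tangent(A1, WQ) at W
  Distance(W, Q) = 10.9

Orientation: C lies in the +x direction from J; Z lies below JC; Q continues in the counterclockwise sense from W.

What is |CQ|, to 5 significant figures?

17.966

J is at the origin; JC is horizontal with |JC| = 58.6 and C on the +x side, so C = (58.600, 0.0000). A1 meets JC tangentially, so ZC is at right angles to JC, so Z = C + (0, -5.7) = (58.600, -5.7000). On A1, C sits at bearing 90° from Z; a 110° counterclockwise sweep puts W at bearing 200°, so W = Z + 5.7·(cos 200°, sin 200°) = (53.244, -7.6495). The tangent condition forces ZW to be normal to WQ, so WQ runs along (−sin 200°, cos 200°); with |WQ| = 10.9, Q = (56.972, -17.892). Then |CQ| = |Q − C| = 17.966.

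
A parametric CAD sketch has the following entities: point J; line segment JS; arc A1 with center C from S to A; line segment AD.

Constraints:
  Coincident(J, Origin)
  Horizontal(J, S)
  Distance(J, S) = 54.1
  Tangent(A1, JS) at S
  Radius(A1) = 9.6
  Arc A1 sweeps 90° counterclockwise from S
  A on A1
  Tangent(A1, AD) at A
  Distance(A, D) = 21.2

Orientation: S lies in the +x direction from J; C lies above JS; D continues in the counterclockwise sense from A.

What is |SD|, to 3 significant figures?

32.3

On A1, S sits at bearing -90° from C; a 90° counterclockwise sweep puts A at bearing 0°, so A = C + 9.6·(cos 0°, sin 0°) = (63.7, 9.60). Tangency of A1 to AD means the radius CA is perpendicular to AD, so AD runs along (−sin 0°, cos 0°); with |AD| = 21.2, D = (63.7, 30.8). Then |SD| = |D − S| = 32.3.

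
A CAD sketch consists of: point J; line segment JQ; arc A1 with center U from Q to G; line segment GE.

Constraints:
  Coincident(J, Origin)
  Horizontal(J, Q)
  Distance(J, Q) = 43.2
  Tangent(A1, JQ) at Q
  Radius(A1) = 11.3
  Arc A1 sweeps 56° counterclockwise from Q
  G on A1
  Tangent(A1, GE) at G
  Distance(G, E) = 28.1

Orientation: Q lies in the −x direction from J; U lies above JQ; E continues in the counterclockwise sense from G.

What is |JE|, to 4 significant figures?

33.58

On A1, Q sits at bearing -90° from U; a 56° counterclockwise sweep puts G at bearing -34°, so G = U + 11.3·(cos -34°, sin -34°) = (-33.83, 4.981). A1 meets GE tangentially, so UG is at right angles to GE, so GE runs along (−sin -34°, cos -34°); with |GE| = 28.1, E = (-18.12, 28.28). Then |JE| = |E − J| = 33.58.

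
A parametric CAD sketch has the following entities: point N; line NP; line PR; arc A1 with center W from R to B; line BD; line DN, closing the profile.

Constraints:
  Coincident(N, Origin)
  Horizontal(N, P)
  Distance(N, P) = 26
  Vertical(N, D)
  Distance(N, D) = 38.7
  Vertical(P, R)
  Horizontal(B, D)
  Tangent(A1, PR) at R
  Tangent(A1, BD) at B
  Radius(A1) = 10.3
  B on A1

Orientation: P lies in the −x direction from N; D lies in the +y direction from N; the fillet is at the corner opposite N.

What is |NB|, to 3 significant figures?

41.8

N is at the origin; NP is horizontal with |NP| = 26.0 and P on the −x side, so P = (-26.0, 0.00). ND is vertical with |ND| = 38.7 and D on the +y side, so D = (0.00, 38.7). The virtual corner opposite N is at (-26.0, 38.7). Since A1 is tangent to PR there, WR ⟂ PR and tangency of A1 to BD means the radius WB is perpendicular to BD, with radius 10.3, so the center W sits 10.3 in from both sides at W = (-15.7, 28.4). That places the tangent points at R = (-26.0, 28.4) on PR and B = (-15.7, 38.7) on BD. Then |NB| = |B − N| = 41.8.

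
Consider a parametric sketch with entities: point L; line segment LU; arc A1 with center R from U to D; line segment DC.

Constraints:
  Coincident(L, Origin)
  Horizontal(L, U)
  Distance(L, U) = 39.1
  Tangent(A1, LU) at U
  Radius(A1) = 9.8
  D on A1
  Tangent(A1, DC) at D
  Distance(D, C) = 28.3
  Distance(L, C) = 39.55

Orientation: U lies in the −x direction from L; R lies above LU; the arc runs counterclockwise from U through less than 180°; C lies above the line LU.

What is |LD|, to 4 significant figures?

30.55

L is at the origin; LU is horizontal with |LU| = 39.1 and U on the −x side, so U = (-39.10, 0.000). A1 meets LU tangentially, so RU is at right angles to LU, so R = U + (0, 9.8) = (-39.10, 9.800). Since RD ⟂ DC (tangency), |RC| = √(9.8² + 28.3²) = 29.95 regardless of where D sits on A1. So C lies on both circle(L, 39.55) and circle(R, 29.95); the above-LU intersection is C = (-20.89, 33.58). D is the foot of the tangent from C: D = (-29.80, 6.717).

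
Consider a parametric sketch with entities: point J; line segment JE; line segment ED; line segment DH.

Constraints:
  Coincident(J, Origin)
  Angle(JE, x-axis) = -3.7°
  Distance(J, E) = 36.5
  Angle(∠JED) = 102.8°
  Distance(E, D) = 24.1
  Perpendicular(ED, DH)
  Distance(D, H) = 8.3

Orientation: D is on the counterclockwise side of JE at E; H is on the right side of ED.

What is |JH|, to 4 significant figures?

54.43

∠JED = 102.8°, so ED runs at -3.7° + (180° − 102.8°) = 73.50° from the x-axis; with |ED| = 24.1, D = E + 24.1·(cos 73.50°, sin 73.50°) = (43.27, 20.75). The perpendicularity gives DH at right angles to ED; with |DH| = 8.3 on the right of ED, H = D + 8.3·(0.9588, -0.2840) = (51.23, 18.39). Then |JH| = |H − J| = 54.43.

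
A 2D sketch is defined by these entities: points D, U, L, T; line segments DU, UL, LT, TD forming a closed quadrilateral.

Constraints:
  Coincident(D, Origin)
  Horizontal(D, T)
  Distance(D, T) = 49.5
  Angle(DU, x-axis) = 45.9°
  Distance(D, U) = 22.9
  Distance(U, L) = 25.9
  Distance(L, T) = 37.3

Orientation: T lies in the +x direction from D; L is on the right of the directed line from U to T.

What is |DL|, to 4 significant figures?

16.32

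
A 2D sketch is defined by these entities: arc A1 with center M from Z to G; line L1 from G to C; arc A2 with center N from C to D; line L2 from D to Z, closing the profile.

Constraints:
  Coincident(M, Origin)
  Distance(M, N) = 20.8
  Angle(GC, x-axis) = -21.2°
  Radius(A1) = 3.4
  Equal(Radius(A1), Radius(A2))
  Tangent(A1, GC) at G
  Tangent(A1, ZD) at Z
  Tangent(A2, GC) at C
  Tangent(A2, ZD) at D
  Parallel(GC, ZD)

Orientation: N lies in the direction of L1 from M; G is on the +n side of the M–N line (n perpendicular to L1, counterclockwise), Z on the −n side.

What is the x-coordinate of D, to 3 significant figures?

18.2

The slot axis is L1's direction at -21.2°, so u = (cos -21.2°, sin -21.2°) = (0.932, -0.362) and n = (−sin -21.2°, cos -21.2°) = (0.362, 0.932). M is at the origin and N lies 20.8 along u from M, so N = 20.8·u = (19.4, -7.52). Tangency of A1 to both parallel lines with radius 3.4 puts G and Z at M ± 3.4·n: G = (1.23, 3.17), Z = (-1.23, -3.17). Equal radii place C and D the same way about N: C = N + 3.4·n = (20.6, -4.35), D = N − 3.4·n = (18.2, -10.7). So D.x = 18.2.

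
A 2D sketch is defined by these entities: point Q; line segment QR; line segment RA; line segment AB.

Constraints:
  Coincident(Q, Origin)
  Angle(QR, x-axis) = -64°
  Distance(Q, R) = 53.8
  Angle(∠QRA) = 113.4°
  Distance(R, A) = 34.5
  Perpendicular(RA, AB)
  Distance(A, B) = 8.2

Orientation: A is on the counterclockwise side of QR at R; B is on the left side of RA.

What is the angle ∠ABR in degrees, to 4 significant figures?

76.63°

∠QRA = 113.4°, so RA runs at -64.0° + (180° − 113.4°) = 2.600° from the x-axis; with |RA| = 34.5, A = R + 34.5·(cos 2.600°, sin 2.600°) = (58.05, -46.79). RA ⟂ AB; with |AB| = 8.2 on the left of RA, B = A + 8.2·(-0.04536, 0.9990) = (57.68, -38.60). Then cos ∠ABR = BA·BR / (|BA||BR|), giving 76.63°.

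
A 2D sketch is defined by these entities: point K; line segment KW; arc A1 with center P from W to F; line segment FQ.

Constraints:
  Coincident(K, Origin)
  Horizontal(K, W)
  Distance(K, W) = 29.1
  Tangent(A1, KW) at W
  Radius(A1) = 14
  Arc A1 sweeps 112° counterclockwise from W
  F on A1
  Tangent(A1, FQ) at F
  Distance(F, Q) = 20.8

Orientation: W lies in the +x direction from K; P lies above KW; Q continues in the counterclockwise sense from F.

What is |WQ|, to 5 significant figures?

38.878

K is at the origin; K and W share the same y with |KW| = 29.1 and W on the +x side, so W = (29.100, 0.0000). A1 meets KW tangentially, so PW is at right angles to KW, so P = W + (0, 14) = (29.100, 14.000). On A1, W sits at bearing -90° from P; a 112° counterclockwise sweep puts F at bearing 22°, so F = P + 14.0·(cos 22°, sin 22°) = (42.081, 19.244). A1 meets FQ tangentially, so PF is at right angles to FQ, so FQ runs along (−sin 22°, cos 22°); with |FQ| = 20.8, Q = (34.289, 38.530). Then |WQ| = |Q − W| = 38.878.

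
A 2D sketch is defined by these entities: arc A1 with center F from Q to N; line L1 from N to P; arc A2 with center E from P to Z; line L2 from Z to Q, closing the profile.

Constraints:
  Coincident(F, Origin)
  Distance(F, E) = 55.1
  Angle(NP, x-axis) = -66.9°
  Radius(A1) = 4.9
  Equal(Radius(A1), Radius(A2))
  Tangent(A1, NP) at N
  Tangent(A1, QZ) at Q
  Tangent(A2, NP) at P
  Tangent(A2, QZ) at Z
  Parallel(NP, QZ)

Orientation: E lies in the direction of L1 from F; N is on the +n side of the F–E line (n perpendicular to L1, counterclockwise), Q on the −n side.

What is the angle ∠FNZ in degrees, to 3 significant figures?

79.9°

The slot axis is L1's direction at -66.9°, so u = (cos -66.9°, sin -66.9°) = (0.392, -0.920) and n = (−sin -66.9°, cos -66.9°) = (0.920, 0.392). F is at the origin and E lies 55.1 along u from F, so E = 55.1·u = (21.6, -50.7). Tangency of A1 to both parallel lines with radius 4.9 puts N and Q at F ± 4.9·n: N = (4.51, 1.92), Q = (-4.51, -1.92). Equal radii place P and Z the same way about E: P = E + 4.9·n = (26.1, -48.8), Z = E − 4.9·n = (17.1, -52.6). Then cos ∠FNZ = NF·NZ / (|NF||NZ|), giving 79.9°.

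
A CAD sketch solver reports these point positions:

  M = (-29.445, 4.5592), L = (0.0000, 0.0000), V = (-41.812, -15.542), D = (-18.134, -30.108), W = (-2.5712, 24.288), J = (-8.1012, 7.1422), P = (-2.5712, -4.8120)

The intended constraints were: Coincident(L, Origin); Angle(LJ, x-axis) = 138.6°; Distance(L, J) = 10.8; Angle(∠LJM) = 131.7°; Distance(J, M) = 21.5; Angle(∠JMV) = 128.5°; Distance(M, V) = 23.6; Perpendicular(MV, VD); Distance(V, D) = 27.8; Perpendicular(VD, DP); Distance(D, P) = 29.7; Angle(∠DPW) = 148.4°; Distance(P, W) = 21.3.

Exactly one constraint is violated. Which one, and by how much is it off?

Distance(P, W) = 21.3 — off by 7.80.

L = (0.00, 0.00) ✓; LJ at 138.6° ✓; |LJ| = 10.80 ✓; ∠LJM = 131.7° ✓; |JM| = 21.50 ✓; ∠JMV = 128.5° ✓; |MV| = 23.60 ✓; ∠(MV, VD) = 90.00° ✓; |VD| = 27.80 ✓; ∠(VD, DP) = 90.00° ✓; |DP| = 29.70 ✓; ∠DPW = 148.4° ✓; |PW| = 29.10 ✗.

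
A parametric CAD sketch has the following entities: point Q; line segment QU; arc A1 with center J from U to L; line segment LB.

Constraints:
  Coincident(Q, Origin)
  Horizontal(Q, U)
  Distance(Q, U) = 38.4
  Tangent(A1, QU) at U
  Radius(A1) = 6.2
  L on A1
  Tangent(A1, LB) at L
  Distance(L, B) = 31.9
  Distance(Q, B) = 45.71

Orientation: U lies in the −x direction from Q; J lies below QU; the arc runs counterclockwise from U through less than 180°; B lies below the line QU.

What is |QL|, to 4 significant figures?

44.71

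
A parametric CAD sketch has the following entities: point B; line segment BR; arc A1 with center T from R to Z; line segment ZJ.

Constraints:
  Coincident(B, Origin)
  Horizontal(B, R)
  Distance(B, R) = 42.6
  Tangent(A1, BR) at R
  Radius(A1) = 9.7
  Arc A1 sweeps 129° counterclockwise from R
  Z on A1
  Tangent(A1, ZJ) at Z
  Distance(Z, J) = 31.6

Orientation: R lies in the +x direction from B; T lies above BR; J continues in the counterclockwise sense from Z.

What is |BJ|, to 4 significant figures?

50.44

B is at the origin; BR is horizontal with |BR| = 42.6 and R on the +x side, so R = (42.60, 0.000). A1 meets BR tangentially, so TR is at right angles to BR, so T = R + (0, 9.7) = (42.60, 9.700). On A1, R sits at bearing -90° from T; a 129° counterclockwise sweep puts Z at bearing 39°, so Z = T + 9.7·(cos 39°, sin 39°) = (50.14, 15.80). A1 meets ZJ tangentially, so TZ is at right angles to ZJ, so ZJ runs along (−sin 39°, cos 39°); with |ZJ| = 31.6, J = (30.25, 40.36). Then |BJ| = |J − B| = 50.44.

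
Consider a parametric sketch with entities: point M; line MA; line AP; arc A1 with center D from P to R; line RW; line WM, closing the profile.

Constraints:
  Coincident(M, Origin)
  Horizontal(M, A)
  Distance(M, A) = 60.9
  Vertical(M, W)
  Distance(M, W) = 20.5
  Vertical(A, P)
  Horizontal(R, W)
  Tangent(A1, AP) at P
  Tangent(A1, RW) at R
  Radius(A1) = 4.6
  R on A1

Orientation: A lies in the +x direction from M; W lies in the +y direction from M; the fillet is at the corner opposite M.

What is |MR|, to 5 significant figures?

59.916

M is at the origin; MA is horizontal with |MA| = 60.9 and A on the +x side, so A = (60.900, 0.0000). M and W share the same x with |MW| = 20.5 and W on the +y side, so W = (0.0000, 20.500). The virtual corner opposite M is at (60.900, 20.500). The tangent condition forces DP to be normal to AP and A1 meets RW tangentially, so DR is at right angles to RW, with radius 4.6, so the center D sits 4.6 in from both sides at D = (56.300, 15.900). That places the tangent points at P = (60.900, 15.900) on AP and R = (56.300, 20.500) on RW. Then |MR| = |R − M| = 59.916.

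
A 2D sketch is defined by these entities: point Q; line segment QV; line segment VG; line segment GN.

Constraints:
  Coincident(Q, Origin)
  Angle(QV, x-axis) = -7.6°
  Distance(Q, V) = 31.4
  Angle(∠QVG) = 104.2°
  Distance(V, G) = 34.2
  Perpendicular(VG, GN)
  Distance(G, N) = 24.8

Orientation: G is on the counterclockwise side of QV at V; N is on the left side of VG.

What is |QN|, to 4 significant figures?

42.28

∠QVG = 104.2°, so VG runs at -7.6° + (180° − 104.2°) = 68.20° from the x-axis; with |VG| = 34.2, G = V + 34.2·(cos 68.20°, sin 68.20°) = (43.82, 27.60). VG ⟂ GN; with |GN| = 24.8 on the left of VG, N = G + 24.8·(-0.9285, 0.3714) = (20.80, 36.81). Then |QN| = |N − Q| = 42.28.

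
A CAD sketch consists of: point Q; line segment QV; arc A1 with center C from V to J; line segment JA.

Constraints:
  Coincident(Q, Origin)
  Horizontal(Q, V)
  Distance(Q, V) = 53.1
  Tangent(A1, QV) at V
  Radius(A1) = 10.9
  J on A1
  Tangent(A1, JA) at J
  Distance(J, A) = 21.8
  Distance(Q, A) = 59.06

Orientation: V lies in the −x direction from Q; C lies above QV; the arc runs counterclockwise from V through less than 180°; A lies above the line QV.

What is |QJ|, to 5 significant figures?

44.627

Checks: ∠(CV, VQ) = 90.00° ✓; |CV| = 10.90 ✓; |CJ| = 10.90 ✓; ∠(CJ, JA) = 90.00° ✓; |JA| = 21.80 ✓; |QA| = 59.06 ✓.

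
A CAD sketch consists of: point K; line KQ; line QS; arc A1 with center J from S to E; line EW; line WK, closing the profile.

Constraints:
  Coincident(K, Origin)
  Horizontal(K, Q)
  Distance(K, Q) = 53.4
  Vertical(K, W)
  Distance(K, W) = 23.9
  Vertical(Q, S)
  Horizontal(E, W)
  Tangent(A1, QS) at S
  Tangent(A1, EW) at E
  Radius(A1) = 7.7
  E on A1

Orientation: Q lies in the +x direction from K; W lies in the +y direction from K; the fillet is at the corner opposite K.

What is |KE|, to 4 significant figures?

51.57

The virtual corner opposite K is at (53.40, 23.90). Tangency of A1 to QS means the radius JS is perpendicular to QS and tangency of A1 to EW means the radius JE is perpendicular to EW, with radius 7.7, so the center J sits 7.7 in from both sides at J = (45.70, 16.20). That places the tangent points at S = (53.40, 16.20) on QS and E = (45.70, 23.90) on EW. Then |KE| = |E − K| = 51.57.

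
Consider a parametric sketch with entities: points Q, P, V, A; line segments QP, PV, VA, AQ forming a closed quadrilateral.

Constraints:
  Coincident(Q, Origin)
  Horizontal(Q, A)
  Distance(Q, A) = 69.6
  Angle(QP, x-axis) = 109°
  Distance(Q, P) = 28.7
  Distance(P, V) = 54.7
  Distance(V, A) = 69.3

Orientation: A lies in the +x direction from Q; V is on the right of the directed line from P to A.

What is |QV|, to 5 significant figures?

26.118

Q is at the origin; Q and A share the same y with |QA| = 69.6 and A in +x, so A = (69.6, 0). QP runs at 109.0° with |QP| = 28.7, so P = (-9.3438, 27.136). V is determined by |PV| = 54.7 and |VA| = 69.3 together: it lies at the intersection of circle(P, 54.7) and circle(A, 69.3). With |PA| = 83.478, the foot of the radical line on PA is 30.895 from P and the perpendicular offset is √(54.7² − 30.895²) = 45.140. Taking the right-of-PA solution: V = (5.1997, -25.595).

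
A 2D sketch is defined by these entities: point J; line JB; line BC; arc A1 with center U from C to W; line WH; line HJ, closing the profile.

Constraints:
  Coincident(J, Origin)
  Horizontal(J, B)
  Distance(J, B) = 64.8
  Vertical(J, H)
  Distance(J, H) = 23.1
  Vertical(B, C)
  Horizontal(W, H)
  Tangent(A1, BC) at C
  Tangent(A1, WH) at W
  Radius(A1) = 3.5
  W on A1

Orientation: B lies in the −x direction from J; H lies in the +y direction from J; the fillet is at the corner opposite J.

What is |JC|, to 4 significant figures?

67.70

The virtual corner opposite J is at (-64.80, 23.10). Since A1 is tangent to BC there, UC ⟂ BC and since A1 is tangent to WH there, UW ⟂ WH, with radius 3.5, so the center U sits 3.5 in from both sides at U = (-61.30, 19.60). That places the tangent points at C = (-64.80, 19.60) on BC and W = (-61.30, 23.10) on WH. Then |JC| = |C − J| = 67.70.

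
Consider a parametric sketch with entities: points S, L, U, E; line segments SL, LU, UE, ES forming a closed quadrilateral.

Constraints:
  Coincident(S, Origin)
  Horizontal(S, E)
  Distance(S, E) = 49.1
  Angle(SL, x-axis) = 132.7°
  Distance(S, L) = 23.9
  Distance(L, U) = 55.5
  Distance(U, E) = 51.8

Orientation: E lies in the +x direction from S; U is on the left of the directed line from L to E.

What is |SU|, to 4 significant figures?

56.80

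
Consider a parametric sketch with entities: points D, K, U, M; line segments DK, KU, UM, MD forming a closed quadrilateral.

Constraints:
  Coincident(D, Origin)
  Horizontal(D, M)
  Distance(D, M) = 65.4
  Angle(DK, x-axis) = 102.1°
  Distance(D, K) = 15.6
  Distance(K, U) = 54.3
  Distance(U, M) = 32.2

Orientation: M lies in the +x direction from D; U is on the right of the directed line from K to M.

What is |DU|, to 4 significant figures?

43.36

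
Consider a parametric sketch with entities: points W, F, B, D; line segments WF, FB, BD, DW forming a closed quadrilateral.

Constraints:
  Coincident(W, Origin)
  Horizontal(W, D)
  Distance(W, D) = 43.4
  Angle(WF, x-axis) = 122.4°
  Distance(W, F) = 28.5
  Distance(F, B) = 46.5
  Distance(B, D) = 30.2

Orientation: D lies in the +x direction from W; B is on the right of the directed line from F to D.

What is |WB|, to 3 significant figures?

18.8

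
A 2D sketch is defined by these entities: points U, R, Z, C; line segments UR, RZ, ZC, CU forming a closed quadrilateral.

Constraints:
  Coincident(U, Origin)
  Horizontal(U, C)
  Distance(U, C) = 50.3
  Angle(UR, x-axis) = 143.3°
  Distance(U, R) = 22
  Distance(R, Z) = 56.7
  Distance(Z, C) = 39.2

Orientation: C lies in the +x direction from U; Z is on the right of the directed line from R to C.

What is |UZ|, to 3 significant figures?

35.1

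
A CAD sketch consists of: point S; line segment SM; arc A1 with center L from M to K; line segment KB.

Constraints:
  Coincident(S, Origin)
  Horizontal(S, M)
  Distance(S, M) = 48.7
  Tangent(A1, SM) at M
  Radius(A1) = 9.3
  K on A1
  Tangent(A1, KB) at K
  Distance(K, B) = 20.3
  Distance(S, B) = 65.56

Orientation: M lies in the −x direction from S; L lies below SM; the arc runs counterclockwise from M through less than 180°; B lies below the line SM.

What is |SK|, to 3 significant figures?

58.7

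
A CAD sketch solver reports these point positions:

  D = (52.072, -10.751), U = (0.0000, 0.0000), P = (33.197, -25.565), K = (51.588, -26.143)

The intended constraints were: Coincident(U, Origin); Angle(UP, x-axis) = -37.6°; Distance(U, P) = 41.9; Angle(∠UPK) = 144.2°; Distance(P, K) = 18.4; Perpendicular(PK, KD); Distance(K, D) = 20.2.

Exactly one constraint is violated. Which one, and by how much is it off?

Distance(K, D) = 20.2 — off by 4.80.

U = (0.00, 0.00) ✓; UP at -37.60° ✓; |UP| = 41.90 ✓; ∠UPK = 144.2° ✓; |PK| = 18.40 ✓; ∠(PK, KD) = 90.00° ✓; |KD| = 15.40 ✗.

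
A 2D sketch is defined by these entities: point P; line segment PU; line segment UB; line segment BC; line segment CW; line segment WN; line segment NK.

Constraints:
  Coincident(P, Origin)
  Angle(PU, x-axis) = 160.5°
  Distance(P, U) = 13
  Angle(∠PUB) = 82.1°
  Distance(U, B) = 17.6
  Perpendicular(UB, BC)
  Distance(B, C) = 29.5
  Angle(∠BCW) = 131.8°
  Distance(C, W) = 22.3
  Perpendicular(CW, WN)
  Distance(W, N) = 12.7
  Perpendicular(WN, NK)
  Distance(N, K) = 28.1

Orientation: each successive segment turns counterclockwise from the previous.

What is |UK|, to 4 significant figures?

21.04

P is at the origin; PU runs at 160.5° with length 13.0, so U = (-12.25, 4.339). ∠PUB = 82.1° gives UB at -101.6° from the x-axis; with |UB| = 17.6, B = (-15.79, -12.90). The perpendicularity gives BC at right angles to UB, so BC runs at -11.60°; with |BC| = 29.5, C = (13.10, -18.83). ∠BCW = 131.8° gives CW at 36.60° from the x-axis; with |CW| = 22.3, W = (31.01, -5.537). CW is perpendicular to WN, so WN runs at 126.6°; with |WN| = 12.7, N = (23.43, 4.659). The perpendicularity gives NK at right angles to WN, so NK runs at -143.4°; with |NK| = 28.1, K = (0.8758, -12.10). Then |UK| = |K − U| = 21.04.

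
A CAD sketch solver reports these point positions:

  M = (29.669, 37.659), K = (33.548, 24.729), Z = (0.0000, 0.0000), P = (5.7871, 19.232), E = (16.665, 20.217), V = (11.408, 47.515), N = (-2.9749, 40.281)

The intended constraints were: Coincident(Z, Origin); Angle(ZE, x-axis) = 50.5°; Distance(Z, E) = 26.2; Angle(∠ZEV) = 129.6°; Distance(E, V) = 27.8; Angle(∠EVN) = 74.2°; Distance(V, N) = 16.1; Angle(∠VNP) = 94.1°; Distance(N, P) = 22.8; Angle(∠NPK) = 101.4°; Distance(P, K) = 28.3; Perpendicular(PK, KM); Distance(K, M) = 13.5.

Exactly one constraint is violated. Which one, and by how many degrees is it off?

Perpendicular(PK, KM) — off by 5.50°.

Z = (0.00, 0.00) ✓; ZE at 50.50° ✓; |ZE| = 26.20 ✓; ∠ZEV = 129.6° ✓; |EV| = 27.80 ✓; ∠EVN = 74.20° ✓; |VN| = 16.10 ✓; ∠VNP = 94.10° ✓; |NP| = 22.80 ✓; ∠NPK = 101.4° ✓; |PK| = 28.30 ✓; ∠(PK, KM) = 95.50° ✗; |KM| = 13.50 ✓.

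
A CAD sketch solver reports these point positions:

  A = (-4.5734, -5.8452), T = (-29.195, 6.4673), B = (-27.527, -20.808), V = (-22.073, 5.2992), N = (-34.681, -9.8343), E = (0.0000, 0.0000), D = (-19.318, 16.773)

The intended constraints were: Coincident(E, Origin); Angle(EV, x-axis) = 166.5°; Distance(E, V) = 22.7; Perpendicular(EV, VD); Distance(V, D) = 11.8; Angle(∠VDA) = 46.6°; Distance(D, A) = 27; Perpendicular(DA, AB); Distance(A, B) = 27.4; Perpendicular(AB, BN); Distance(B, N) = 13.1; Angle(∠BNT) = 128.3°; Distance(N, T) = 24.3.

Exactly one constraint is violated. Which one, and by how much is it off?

Distance(N, T) = 24.3 — off by 7.10.

E = (0.00, 0.00) ✓; EV at 166.5° ✓; |EV| = 22.70 ✓; ∠(EV, VD) = 90.00° ✓; |VD| = 11.80 ✓; ∠VDA = 46.60° ✓; |DA| = 27.00 ✓; ∠(DA, AB) = 90.00° ✓; |AB| = 27.40 ✓; ∠(AB, BN) = 90.00° ✓; |BN| = 13.10 ✓; ∠BNT = 128.3° ✓; |NT| = 17.20 ✗.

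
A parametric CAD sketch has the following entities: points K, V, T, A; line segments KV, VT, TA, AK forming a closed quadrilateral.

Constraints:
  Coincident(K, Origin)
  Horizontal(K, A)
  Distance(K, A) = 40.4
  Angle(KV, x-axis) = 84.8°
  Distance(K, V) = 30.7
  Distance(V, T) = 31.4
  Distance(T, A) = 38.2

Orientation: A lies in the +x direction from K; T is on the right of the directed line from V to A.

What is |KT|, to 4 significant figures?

2.357

K is at the origin; KA is horizontal with |KA| = 40.4 and A in +x, so A = (40.4, 0). KV runs at 84.8° with |KV| = 30.7, so V = (2.782, 30.57). T is determined by |VT| = 31.4 and |TA| = 38.2 together: it lies at the intersection of circle(V, 31.4) and circle(A, 38.2). With |VA| = 48.48, the foot of the radical line on VA is 19.36 from V and the perpendicular offset is √(31.4² − 19.36²) = 24.72. Taking the right-of-VA solution: T = (2.209, -0.8211).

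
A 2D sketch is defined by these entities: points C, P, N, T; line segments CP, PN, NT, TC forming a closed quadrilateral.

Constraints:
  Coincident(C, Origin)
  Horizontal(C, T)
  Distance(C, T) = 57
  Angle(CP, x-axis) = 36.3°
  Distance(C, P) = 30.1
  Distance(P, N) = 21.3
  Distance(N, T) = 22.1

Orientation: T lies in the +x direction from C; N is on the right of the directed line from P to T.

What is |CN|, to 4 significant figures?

34.91

C is at the origin; C and T share the same y with |CT| = 57.0 and T in +x, so T = (57.0, 0). CP runs at 36.3° with |CP| = 30.1, so P = (24.26, 17.82). N is determined by |PN| = 21.3 and |NT| = 22.1 together: it lies at the intersection of circle(P, 21.3) and circle(T, 22.1). With |PT| = 37.28, the foot of the radical line on PT is 18.17 from P and the perpendicular offset is √(21.3² − 18.17²) = 11.11. Taking the right-of-PT solution: N = (34.91, -0.6265).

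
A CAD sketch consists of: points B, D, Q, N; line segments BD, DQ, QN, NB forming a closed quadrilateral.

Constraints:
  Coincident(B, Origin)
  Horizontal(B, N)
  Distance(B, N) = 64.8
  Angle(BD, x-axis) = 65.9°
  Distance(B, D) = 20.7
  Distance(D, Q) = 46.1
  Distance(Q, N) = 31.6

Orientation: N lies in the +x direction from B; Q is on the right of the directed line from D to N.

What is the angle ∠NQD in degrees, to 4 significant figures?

98.06°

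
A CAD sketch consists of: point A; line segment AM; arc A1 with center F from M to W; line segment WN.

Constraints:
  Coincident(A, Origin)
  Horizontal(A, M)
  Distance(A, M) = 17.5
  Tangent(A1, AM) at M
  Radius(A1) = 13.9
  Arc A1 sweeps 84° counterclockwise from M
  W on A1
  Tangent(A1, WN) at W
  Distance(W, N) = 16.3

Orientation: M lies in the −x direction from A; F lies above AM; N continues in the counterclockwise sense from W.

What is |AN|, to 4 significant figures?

28.73

A is at the origin; A and M share the same y with |AM| = 17.5 and M on the −x side, so M = (-17.50, 0.000). Tangency of A1 to AM means the radius FM is perpendicular to AM, so F = M + (0, 13.9) = (-17.50, 13.90). On A1, M sits at bearing -90° from F; an 84° counterclockwise sweep puts W at bearing -6°, so W = F + 13.9·(cos -6°, sin -6°) = (-3.676, 12.45). Tangency of A1 to WN means the radius FW is perpendicular to WN, so WN runs along (−sin -6°, cos -6°); with |WN| = 16.3, N = (-1.972, 28.66). Then |AN| = |N − A| = 28.73.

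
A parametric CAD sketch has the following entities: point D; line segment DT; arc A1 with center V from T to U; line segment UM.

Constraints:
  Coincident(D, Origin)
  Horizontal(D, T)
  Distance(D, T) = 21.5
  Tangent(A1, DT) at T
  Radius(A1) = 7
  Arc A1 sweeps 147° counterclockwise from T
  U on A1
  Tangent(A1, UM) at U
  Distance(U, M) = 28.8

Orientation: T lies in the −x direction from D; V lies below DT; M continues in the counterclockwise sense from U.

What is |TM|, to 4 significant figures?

35.06

On A1, T sits at bearing 90° from V; a 147° counterclockwise sweep puts U at bearing 237°, so U = V + 7.0·(cos 237°, sin 237°) = (-25.31, -12.87). Tangency of A1 to UM means the radius VU is perpendicular to UM, so UM runs along (−sin 237°, cos 237°); with |UM| = 28.8, M = (-1.159, -28.56). Then |TM| = |M − T| = 35.06.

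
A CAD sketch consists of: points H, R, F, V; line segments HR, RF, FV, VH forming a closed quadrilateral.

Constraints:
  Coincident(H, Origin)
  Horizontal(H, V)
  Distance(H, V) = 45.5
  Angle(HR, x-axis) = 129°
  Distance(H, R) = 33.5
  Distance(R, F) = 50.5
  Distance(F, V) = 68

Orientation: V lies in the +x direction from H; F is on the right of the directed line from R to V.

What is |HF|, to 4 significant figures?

30.29

Checks: |RF| = 50.50 ✓; |FV| = 68.00 ✓.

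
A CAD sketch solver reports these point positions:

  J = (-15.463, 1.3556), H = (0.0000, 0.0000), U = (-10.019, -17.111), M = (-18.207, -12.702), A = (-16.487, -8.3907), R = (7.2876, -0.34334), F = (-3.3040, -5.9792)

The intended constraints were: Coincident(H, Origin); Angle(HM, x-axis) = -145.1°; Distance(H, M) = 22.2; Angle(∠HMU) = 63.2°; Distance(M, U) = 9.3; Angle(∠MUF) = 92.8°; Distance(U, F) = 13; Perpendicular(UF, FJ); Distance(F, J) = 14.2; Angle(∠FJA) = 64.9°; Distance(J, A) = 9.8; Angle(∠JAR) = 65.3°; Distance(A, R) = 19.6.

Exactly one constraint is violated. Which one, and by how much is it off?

Distance(A, R) = 19.6 — off by 5.50.

H = (0.00, 0.00) ✓; HM at -145.1° ✓; |HM| = 22.20 ✓; ∠HMU = 63.20° ✓; |MU| = 9.300 ✓; ∠MUF = 92.80° ✓; |UF| = 13.00 ✓; ∠(UF, FJ) = 90.00° ✓; |FJ| = 14.20 ✓; ∠FJA = 64.90° ✓; |JA| = 9.800 ✓; ∠JAR = 65.30° ✓; |AR| = 25.10 ✗.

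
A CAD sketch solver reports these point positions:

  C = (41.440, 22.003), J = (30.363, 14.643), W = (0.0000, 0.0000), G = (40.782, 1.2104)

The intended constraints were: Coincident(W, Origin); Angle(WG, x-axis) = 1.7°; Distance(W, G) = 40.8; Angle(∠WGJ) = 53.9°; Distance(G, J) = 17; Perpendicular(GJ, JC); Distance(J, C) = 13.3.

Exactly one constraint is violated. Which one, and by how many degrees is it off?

Perpendicular(GJ, JC) — off by 4.20°.

W = (0.00, 0.00) ✓; WG at 1.700° ✓; |WG| = 40.80 ✓; ∠WGJ = 53.90° ✓; |GJ| = 17.00 ✓; ∠(GJ, JC) = 94.20° ✗; |JC| = 13.30 ✓.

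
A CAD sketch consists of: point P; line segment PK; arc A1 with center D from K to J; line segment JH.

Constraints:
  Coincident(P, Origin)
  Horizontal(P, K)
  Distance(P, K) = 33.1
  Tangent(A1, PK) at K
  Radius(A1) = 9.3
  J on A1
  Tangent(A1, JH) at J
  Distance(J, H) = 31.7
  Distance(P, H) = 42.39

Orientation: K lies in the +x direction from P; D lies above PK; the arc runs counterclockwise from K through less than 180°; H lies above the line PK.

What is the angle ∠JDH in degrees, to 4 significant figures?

73.65°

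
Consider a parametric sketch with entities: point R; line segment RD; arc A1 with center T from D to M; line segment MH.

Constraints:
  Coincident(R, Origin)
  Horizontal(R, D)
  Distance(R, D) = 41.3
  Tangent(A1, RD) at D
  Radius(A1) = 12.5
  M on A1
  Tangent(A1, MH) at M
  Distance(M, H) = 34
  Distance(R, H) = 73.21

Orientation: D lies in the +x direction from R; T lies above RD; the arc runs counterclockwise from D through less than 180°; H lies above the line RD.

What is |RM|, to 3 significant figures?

54.8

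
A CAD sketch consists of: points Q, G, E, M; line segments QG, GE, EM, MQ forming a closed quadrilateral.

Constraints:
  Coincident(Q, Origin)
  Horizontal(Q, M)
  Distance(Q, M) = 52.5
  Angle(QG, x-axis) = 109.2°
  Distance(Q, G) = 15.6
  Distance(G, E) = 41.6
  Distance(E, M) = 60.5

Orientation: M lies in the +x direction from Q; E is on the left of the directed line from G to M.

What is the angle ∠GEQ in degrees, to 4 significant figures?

13.62°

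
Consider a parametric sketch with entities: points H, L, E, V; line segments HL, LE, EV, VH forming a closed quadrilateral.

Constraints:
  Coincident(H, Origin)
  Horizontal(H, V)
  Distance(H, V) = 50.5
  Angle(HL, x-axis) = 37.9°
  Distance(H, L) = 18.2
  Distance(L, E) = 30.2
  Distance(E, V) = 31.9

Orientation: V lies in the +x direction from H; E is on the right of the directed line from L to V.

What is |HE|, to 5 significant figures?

29.562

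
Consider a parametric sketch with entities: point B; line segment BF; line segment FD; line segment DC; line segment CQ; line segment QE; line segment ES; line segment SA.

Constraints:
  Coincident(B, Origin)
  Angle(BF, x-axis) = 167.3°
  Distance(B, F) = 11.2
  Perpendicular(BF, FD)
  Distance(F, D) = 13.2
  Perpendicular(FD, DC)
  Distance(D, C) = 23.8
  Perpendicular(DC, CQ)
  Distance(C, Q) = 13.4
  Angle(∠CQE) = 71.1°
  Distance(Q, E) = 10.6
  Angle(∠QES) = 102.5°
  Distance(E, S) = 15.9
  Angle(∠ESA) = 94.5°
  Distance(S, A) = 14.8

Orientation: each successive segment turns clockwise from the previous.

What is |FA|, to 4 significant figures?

35.55

∠QES = 102.5° gives ES at 70.90° from the x-axis; with |ES| = 15.9, S = (8.422, 17.61). ∠ESA = 94.5° gives SA at -14.60° from the x-axis; with |SA| = 14.8, A = (22.74, 13.88). Then |FA| = |A − F| = 35.55.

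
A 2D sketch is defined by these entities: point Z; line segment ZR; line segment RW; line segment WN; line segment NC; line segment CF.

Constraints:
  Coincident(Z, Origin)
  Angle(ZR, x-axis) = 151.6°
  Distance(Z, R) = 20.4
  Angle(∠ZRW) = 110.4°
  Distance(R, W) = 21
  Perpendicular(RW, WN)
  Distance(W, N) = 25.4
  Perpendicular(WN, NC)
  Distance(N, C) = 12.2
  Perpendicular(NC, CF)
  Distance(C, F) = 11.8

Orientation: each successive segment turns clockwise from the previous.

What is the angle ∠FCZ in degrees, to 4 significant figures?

68.46°

The perpendicularity gives NC at right angles to WN, so NC runs at -98.00°; with |NC| = 12.2, C = (8.433, 14.88). NC ⟂ CF, so CF runs at 172.0°; with |CF| = 11.8, F = (-3.252, 16.52). Then cos ∠FCZ = CF·CZ / (|CF||CZ|), giving 68.46°.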